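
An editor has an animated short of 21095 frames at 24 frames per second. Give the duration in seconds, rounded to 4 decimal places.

878.9583 seconds

Running time = 21095 × 1/24 = 21095/24 s ≈ 878.9583 s.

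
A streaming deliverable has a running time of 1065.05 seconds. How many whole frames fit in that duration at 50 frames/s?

Frames = 1065.05 × 50 = 106505/2 ≈ 53252.5000.
Complete frames: 53252.

53252 frames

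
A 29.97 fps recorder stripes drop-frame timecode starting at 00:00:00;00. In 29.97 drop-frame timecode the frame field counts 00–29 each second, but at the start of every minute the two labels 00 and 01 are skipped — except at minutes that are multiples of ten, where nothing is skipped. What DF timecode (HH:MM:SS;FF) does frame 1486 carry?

00:00:49;16

Ten DF minutes hold 17982 frames, so frame 1486 lies in block 0 (frames 0–17981) with 1486 frames into that block.
The block's first minute is 1800 frames and the rest 1798 each; 1486 frames reaches minute 0, so 0 × 18 + 0 × 2 = 0 labels have been skipped so far.
Adding those back, label number 1486 + 0 = 1486 at 30 labels/s is 49 s + 16 f = 0 h 0 min 49 s frame 16, i.e. 00:00:49;16.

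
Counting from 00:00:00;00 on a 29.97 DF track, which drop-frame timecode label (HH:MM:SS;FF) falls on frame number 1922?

00:01:04;04

Ten DF minutes hold 17982 frames, so frame 1922 lies in block 0 (frames 0–17981) with 1922 frames into that block.
The block's first minute is 1800 frames and the rest 1798 each; 1922 frames reaches minute 1, so 0 × 18 + 1 × 2 = 2 labels have been skipped so far.
Adding those back, label number 1922 + 2 = 1924 at 30 labels/s is 64 s + 4 f = 0 h 1 min 4 s frame 4, i.e. 00:01:04;04.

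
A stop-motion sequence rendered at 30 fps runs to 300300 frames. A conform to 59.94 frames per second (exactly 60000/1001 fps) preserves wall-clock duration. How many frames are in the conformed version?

600000 frames

Target frames = source frames × (target rate / source rate) = 300300 × (60000/1001)/(30) = 300300 × 2000/1001 = 600000.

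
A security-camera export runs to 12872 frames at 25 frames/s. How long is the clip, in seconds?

Running time = 12872 / (25) = 514.88 s.

514.88 seconds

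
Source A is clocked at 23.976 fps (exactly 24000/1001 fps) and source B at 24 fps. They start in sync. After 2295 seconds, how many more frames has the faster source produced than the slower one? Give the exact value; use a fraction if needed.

55080/1001 frames

A emits 24000/1001 × 2295 = 55080000/1001 frames; B emits 24 × 2295 = 55080.
Difference = 55080/1001 frames (≈ 55.0250); B is ahead of A.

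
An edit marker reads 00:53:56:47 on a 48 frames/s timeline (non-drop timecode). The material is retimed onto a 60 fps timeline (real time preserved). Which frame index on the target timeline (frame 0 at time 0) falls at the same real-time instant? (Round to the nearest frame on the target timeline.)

Source frame index: (0×3600 + 53×60 + 56) × 48 + 47 = 155375.
Real time: 155375 / (48) = 155375/48 s.
Target frame: (155375/48) × (60) = 776875/4 ≈ 194218.750 → 194219.

frame 194219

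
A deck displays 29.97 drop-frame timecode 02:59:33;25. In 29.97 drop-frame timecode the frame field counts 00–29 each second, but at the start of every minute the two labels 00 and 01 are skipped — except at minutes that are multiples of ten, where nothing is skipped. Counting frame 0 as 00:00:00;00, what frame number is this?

322891

Complete 10-minute blocks: 17, each 17982 frames → 305694.
Remaining 9 whole minutes in the current block: 1800 + 8 × 1798 = 16184 frames.
Within the current minute: 33 × 30 + 25 − 2 = 1013 (labels ;00/;01 skipped at this minute). Total = 305694 + 16184 + 1013 = 322891.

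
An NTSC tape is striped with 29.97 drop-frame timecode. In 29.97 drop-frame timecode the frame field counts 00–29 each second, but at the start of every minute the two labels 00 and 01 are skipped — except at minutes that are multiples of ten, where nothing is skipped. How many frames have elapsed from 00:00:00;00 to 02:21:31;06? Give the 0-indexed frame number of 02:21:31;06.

254482

Complete 10-minute blocks: 14, each 17982 frames → 251748.
Remaining 1 whole minute in the current block: 1800 + 0 × 1798 = 1800 frames.
Within the current minute: 31 × 30 + 6 − 2 = 934 (labels ;00/;01 skipped at this minute). Total = 251748 + 1800 + 934 = 254482.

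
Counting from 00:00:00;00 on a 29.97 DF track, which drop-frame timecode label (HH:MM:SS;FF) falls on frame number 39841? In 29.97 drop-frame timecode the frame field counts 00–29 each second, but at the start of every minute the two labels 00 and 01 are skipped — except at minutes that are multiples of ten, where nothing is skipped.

Each 10-minute DF block holds 10 × 60 × 30 − 9 × 2 = 17982 frames. 39841 ÷ 17982 → 2 full blocks, remainder 3877.
Within the partial block the first minute is 1800 frames and each further minute 1798, so 2 further minute boundaries passed. Total skipped labels = 18 × 2 + 2 × 2 = 40.
Non-drop label index = 39841 + 40 = 39881; at 30 labels/s that is 00:22:09:11, i.e. DF 00:22:09;11.

00:22:09;11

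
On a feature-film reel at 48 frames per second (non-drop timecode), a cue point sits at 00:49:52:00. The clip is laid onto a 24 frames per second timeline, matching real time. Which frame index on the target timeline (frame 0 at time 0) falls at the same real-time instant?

frame 71808

Source frame index: (0×3600 + 49×60 + 52) × 48 + 0 = 143616.
Real time: 143616 / (48) = 2992 s.
Target frame: (2992) × (24) = 71808.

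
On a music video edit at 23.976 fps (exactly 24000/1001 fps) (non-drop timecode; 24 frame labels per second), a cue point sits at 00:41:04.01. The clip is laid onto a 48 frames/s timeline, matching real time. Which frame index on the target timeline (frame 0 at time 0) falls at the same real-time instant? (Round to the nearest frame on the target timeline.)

Source frame index: (0×3600 + 41×60 + 4) × 24 + 1 = 59137.
Real time: 59137 / (24000/1001) = 59196137/24000 s.
Target frame: (59196137/24000) × (48) = 59196137/500 ≈ 118392.274 → 118392.

frame 118392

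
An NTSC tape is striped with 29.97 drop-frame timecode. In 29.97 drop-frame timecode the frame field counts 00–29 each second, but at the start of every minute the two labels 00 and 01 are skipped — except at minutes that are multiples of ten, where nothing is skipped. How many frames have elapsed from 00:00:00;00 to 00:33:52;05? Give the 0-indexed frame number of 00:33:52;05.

As if non-drop at 30 labels/s: (0 × 3600 + 33 × 60 + 52) × 30 + 5 = 60965.
Minute boundaries passed: 33; those not divisible by 10: 33 − 3 = 30; dropped labels = 2 × 30 = 60.
Actual frame index = 60965 − 60 = 60905.

60905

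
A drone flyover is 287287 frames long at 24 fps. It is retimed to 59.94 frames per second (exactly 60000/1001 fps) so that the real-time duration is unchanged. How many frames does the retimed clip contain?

Target frames = source frames × (target rate / source rate) = 287287 × (60000/1001)/(24) = 287287 × 2500/1001 = 717500.

717500 frames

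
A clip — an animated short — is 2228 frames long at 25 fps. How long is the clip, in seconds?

89.12 seconds

Running time = 2228 / (25) = 89.12 s.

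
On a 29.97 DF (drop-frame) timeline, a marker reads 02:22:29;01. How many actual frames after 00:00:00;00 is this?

256215

Complete 10-minute blocks: 14, each 17982 frames → 251748.
Remaining 2 whole minutes in the current block: 1800 + 1 × 1798 = 3598 frames.
Within the current minute: 29 × 30 + 1 − 2 = 869 (labels ;00/;01 skipped at this minute). Total = 251748 + 3598 + 869 = 256215.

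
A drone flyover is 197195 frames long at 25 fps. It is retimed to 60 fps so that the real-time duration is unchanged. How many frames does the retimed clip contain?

Target frames = source frames × (target rate / source rate) = 197195 × (60)/(25) = 197195 × 12/5 = 473268.

473268 frames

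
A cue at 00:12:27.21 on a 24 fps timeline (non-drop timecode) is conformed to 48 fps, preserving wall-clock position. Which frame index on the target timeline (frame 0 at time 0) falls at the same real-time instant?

frame 35898

Source frame index: (0×3600 + 12×60 + 27) × 24 + 21 = 17949.
Real time: 17949 / (24) = 5983/8 s.
Target frame: (5983/8) × (48) = 35898.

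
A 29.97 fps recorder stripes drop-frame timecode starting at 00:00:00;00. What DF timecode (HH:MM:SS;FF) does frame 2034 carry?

Ten DF minutes hold 17982 frames, so frame 2034 lies in block 0 (frames 0–17981) with 2034 frames into that block.
The block's first minute is 1800 frames and the rest 1798 each; 2034 frames reaches minute 1, so 0 × 18 + 1 × 2 = 2 labels have been skipped so far.
Adding those back, label number 2034 + 2 = 2036 at 30 labels/s is 67 s + 26 f = 0 h 1 min 7 s frame 26, i.e. 00:01:07;26.

00:01:07;26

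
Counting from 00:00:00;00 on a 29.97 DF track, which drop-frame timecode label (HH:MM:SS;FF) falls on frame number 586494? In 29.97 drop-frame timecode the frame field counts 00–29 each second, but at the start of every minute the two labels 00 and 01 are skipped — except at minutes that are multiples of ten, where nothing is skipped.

05:26:09;12

Ten DF minutes hold 17982 frames, so frame 586494 lies in block 32 (frames 575424–593405) with 11070 frames into that block.
The block's first minute is 1800 frames and the rest 1798 each; 11070 frames reaches minute 6, so 32 × 18 + 6 × 2 = 588 labels have been skipped so far.
Adding those back, label number 586494 + 588 = 587082 at 30 labels/s is 19569 s + 12 f = 5 h 26 min 9 s frame 12, i.e. 05:26:09;12.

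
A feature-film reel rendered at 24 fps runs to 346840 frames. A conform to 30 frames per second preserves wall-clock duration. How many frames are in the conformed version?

Target frames = source frames × (target rate / source rate) = 346840 × (30)/(24) = 346840 × 5/4 = 433550.

433550 frames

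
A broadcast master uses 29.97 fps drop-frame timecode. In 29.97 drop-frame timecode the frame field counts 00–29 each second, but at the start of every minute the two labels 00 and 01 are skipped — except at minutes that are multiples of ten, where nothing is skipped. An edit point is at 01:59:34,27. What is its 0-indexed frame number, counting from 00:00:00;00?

Complete 10-minute blocks: 11, each 17982 frames → 197802.
Remaining 9 whole minutes in the current block: 1800 + 8 × 1798 = 16184 frames.
Within the current minute: 34 × 30 + 27 − 2 = 1045 (labels ;00/;01 skipped at this minute). Total = 197802 + 16184 + 1045 = 215031.

215031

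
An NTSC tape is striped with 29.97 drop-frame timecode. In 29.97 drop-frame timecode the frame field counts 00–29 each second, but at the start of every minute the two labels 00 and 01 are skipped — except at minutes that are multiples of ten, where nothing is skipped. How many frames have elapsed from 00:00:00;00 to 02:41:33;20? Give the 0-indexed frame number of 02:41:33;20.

Complete 10-minute blocks: 16, each 17982 frames → 287712.
Remaining 1 whole minute in the current block: 1800 + 0 × 1798 = 1800 frames.
Within the current minute: 33 × 30 + 20 − 2 = 1008 (labels ;00/;01 skipped at this minute). Total = 287712 + 1800 + 1008 = 290520.

290520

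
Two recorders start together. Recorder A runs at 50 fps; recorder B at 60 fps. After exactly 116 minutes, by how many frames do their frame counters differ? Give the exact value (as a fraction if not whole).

69600 frames

116 min = 6960 s.
A emits 50 × 6960 = 348000 frames; B emits 60 × 6960 = 417600.
Difference = 69600 frames; B is ahead of A.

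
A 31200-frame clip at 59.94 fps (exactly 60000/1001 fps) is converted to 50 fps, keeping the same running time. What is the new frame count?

Target frames = source frames × (target rate / source rate) = 31200 × (50)/(60000/1001) = 31200 × 1001/1200 = 26026.

26026 frames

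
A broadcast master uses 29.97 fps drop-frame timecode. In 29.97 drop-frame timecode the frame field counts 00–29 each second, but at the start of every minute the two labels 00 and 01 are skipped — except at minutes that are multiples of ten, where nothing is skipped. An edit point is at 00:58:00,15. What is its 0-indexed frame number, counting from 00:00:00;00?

As if non-drop at 30 labels/s: (0 × 3600 + 58 × 60 + 0) × 30 + 15 = 104415.
Minute boundaries passed: 58; those not divisible by 10: 58 − 5 = 53; dropped labels = 2 × 53 = 106.
Actual frame index = 104415 − 106 = 104309.

104309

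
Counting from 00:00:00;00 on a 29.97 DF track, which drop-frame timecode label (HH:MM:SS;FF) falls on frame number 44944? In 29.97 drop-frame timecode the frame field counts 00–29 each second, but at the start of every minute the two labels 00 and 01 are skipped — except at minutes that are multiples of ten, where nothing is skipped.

00:24:59;18

Each 10-minute DF block holds 10 × 60 × 30 − 9 × 2 = 17982 frames. 44944 ÷ 17982 → 2 full blocks, remainder 8980.
Within the partial block the first minute is 1800 frames and each further minute 1798, so 4 further minute boundaries passed. Total skipped labels = 18 × 2 + 2 × 4 = 44.
Non-drop label index = 44944 + 44 = 44988; at 30 labels/s that is 00:24:59:18, i.e. DF 00:24:59;18.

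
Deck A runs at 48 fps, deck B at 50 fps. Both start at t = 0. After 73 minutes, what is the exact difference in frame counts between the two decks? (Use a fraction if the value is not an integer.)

73 min = 4380 s.
A emits 48 × 4380 = 210240 frames; B emits 50 × 4380 = 219000.
Difference = 8760 frames; B is ahead of A.

8760 frames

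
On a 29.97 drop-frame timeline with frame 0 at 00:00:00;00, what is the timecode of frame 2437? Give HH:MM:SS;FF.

00:01:21;09

Each 10-minute DF block holds 10 × 60 × 30 − 9 × 2 = 17982 frames. 2437 ÷ 17982 → 0 full blocks, remainder 2437.
Within the partial block the first minute is 1800 frames and each further minute 1798, so 1 further minute boundary passed. Total skipped labels = 18 × 0 + 2 × 1 = 2.
Non-drop label index = 2437 + 2 = 2439; at 30 labels/s that is 00:01:21:09, i.e. DF 00:01:21;09.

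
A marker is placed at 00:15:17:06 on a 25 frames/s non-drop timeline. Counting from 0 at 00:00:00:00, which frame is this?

Total seconds to the label: (0 × 3600 + 15 × 60 + 17) = 917.
Frame index = 917 × 25 + 6 = 22931.

22931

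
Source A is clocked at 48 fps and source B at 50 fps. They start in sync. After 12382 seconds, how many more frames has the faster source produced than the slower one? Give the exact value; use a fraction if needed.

A emits 48 × 12382 = 594336 frames; B emits 50 × 12382 = 619100.
Difference = 24764 frames; B is ahead of A.

24764 frames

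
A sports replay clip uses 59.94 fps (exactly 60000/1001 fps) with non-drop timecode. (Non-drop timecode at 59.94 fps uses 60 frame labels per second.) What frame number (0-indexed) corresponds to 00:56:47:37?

Total seconds to the label: (0 × 3600 + 56 × 60 + 47) = 3407.
Frame index = 3407 × 60 + 37 = 204457.

204457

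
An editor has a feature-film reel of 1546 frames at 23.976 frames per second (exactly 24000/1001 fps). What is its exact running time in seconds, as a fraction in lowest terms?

Running time = 1546 ÷ (24000/1001) = 1546 × 1001/24000 = 773773/12000 s.

773773/12000 seconds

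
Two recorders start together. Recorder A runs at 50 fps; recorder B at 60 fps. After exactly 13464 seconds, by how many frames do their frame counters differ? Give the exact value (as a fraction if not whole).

A emits 50 × 13464 = 673200 frames; B emits 60 × 13464 = 807840.
Difference = 134640 frames; B is ahead of A.

134640 frames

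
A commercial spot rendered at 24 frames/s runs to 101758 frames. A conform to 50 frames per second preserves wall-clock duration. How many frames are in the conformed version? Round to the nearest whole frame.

211996 frames

Frames at target rate = 101758 × (50) / (24) = 1271975/6 ≈ 211995.833.
Nearest whole frame: 211996.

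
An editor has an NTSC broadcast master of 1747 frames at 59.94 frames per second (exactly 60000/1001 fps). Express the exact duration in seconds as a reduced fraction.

Running time = 1747 ÷ (60000/1001) = 1747 × 1001/60000 = 1748747/60000 s.

1748747/60000 seconds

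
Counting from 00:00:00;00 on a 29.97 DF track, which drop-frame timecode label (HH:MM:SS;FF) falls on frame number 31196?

00:17:20;28

Each 10-minute DF block holds 10 × 60 × 30 − 9 × 2 = 17982 frames. 31196 ÷ 17982 → 1 full block, remainder 13214.
Within the partial block the first minute is 1800 frames and each further minute 1798, so 7 further minute boundaries passed. Total skipped labels = 18 × 1 + 2 × 7 = 32.
Non-drop label index = 31196 + 32 = 31228; at 30 labels/s that is 00:17:20:28, i.e. DF 00:17:20;28.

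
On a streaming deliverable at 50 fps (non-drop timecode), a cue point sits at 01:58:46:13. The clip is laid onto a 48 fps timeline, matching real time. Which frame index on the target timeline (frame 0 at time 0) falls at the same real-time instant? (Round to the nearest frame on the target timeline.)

Source frame index: (1×3600 + 58×60 + 46) × 50 + 13 = 356313.
Real time: 356313 / (50) = 356313/50 s.
Target frame: (356313/50) × (48) = 8551512/25 ≈ 342060.480 → 342060.

frame 342060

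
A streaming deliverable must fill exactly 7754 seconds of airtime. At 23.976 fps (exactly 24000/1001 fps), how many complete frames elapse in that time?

185910 frames

Frames = 7754 × 24000/1001 = 186096000/1001 ≈ 185910.0899.
Complete frames: 185910.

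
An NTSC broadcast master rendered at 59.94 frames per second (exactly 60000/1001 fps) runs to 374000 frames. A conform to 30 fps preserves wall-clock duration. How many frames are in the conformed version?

187187 frames

Target frames = source frames × (target rate / source rate) = 374000 × (30)/(60000/1001) = 374000 × 1001/2000 = 187187.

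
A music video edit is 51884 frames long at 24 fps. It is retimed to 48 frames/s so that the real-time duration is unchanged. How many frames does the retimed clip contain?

103768 frames

Target frames = source frames × (target rate / source rate) = 51884 × (48)/(24) = 51884 × 2 = 103768.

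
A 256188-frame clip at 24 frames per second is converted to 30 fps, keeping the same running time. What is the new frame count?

320235 frames

Target frames = source frames × (target rate / source rate) = 256188 × (30)/(24) = 256188 × 5/4 = 320235.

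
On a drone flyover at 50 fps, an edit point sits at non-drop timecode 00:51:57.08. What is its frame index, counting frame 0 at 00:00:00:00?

155858

Total seconds to the label: (0 × 3600 + 51 × 60 + 57) = 3117.
Frame index = 3117 × 50 + 8 = 155858.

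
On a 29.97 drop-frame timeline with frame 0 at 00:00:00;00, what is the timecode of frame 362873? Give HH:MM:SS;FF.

Ten DF minutes hold 17982 frames, so frame 362873 lies in block 20 (frames 359640–377621) with 3233 frames into that block.
The block's first minute is 1800 frames and the rest 1798 each; 3233 frames reaches minute 1, so 20 × 18 + 1 × 2 = 362 labels have been skipped so far.
Adding those back, label number 362873 + 362 = 363235 at 30 labels/s is 12107 s + 25 f = 3 h 21 min 47 s frame 25, i.e. 03:21:47;25.

03:21:47;25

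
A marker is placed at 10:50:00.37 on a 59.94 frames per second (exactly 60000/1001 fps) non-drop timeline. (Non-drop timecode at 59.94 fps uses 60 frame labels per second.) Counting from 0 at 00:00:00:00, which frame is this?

Total seconds to the label: (10 × 3600 + 50 × 60 + 0) = 39000.
Frame index = 39000 × 60 + 37 = 2340037.

frame 2340037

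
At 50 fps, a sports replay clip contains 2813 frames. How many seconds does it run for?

56.26 seconds

Running time = 2813 / (50) = 56.26 s.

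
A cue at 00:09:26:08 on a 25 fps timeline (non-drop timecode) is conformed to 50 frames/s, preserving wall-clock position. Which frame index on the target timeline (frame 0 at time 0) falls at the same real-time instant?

frame 28316

Source frame index: (0×3600 + 9×60 + 26) × 25 + 8 = 14158.
Real time: 14158 / (25) = 14158/25 s.
Target frame: (14158/25) × (50) = 28316.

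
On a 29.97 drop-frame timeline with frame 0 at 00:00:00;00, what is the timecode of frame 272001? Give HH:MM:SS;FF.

Ten DF minutes hold 17982 frames, so frame 272001 lies in block 15 (frames 269730–287711) with 2271 frames into that block.
The block's first minute is 1800 frames and the rest 1798 each; 2271 frames reaches minute 1, so 15 × 18 + 1 × 2 = 272 labels have been skipped so far.
Adding those back, label number 272001 + 272 = 272273 at 30 labels/s is 9075 s + 23 f = 2 h 31 min 15 s frame 23, i.e. 02:31:15;23.

02:31:15;23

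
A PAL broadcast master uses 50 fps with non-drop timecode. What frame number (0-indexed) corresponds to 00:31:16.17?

93817

Total seconds to the label: (0 × 3600 + 31 × 60 + 16) = 1876.
Frame index = 1876 × 50 + 17 = 93817.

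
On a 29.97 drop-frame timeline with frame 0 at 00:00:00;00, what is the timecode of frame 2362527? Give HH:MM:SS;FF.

21:53:49;21

Each 10-minute DF block holds 10 × 60 × 30 − 9 × 2 = 17982 frames. 2362527 ÷ 17982 → 131 full blocks, remainder 6885.
Within the partial block the first minute is 1800 frames and each further minute 1798, so 3 further minute boundaries passed. Total skipped labels = 18 × 131 + 2 × 3 = 2364.
Non-drop label index = 2362527 + 2364 = 2364891; at 30 labels/s that is 21:53:49:21, i.e. DF 21:53:49;21.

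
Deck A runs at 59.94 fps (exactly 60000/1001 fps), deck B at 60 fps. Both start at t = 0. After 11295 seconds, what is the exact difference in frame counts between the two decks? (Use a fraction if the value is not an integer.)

677700/1001 frames

A emits 60000/1001 × 11295 = 677700000/1001 frames; B emits 60 × 11295 = 677700.
Difference = 677700/1001 frames (≈ 677.0230); B is ahead of A.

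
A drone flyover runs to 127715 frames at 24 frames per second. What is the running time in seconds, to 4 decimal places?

Running time = 127715 × 1/24 = 127715/24 s ≈ 5321.4583 s.

5321.4583 seconds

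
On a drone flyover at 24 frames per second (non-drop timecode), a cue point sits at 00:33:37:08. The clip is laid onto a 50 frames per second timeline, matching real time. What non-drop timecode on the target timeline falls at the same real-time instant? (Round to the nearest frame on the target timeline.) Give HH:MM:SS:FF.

Source frame index: (0×3600 + 33×60 + 37) × 24 + 8 = 48416.
Real time: 48416 / (24) = 6052/3 s.
Target frame: (6052/3) × (50) = 302600/3 ≈ 100866.667 → 100867.
At 50 labels/s: frame 100867 → 00:33:37:17.

00:33:37:17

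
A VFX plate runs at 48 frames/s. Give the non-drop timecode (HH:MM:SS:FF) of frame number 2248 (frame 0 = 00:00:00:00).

2248 ÷ 48 = 46 full seconds, remainder 40 frames.
46 s = 0 h 0 min 46 s.
Timecode: 00:00:46:40.

00:00:46:40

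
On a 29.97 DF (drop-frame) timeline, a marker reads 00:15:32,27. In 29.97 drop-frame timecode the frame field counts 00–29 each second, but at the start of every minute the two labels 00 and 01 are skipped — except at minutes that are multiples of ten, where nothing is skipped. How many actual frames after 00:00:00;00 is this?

As if non-drop at 30 labels/s: (0 × 3600 + 15 × 60 + 32) × 30 + 27 = 27987.
Minute boundaries passed: 15; those not divisible by 10: 15 − 1 = 14; dropped labels = 2 × 14 = 28.
Actual frame index = 27987 − 28 = 27959.

27959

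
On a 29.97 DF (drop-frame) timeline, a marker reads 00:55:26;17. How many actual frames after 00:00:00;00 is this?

Complete 10-minute blocks: 5, each 17982 frames → 89910.
Remaining 5 whole minutes in the current block: 1800 + 4 × 1798 = 8992 frames.
Within the current minute: 26 × 30 + 17 − 2 = 795 (labels ;00/;01 skipped at this minute). Total = 89910 + 8992 + 795 = 99697.

99697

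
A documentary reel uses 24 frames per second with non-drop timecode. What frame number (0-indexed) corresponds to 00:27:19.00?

Total seconds to the label: (0 × 3600 + 27 × 60 + 19) = 1639.
Frame index = 1639 × 24 + 0 = 39336.

frame 39336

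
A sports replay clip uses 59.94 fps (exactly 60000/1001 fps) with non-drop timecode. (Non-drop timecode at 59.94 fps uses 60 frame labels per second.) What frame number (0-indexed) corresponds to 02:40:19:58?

frame 577198

Total seconds to the label: (2 × 3600 + 40 × 60 + 19) = 9619.
Frame index = 9619 × 60 + 58 = 577198.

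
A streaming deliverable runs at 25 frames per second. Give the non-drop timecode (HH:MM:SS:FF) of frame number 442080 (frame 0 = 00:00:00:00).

04:54:43:05

442080 ÷ 25 = 17683 full seconds, remainder 5 frames.
17683 s = 4 h 54 min 43 s.
Timecode: 04:54:43:05.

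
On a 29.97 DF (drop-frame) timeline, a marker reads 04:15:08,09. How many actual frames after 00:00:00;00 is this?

As if non-drop at 30 labels/s: (4 × 3600 + 15 × 60 + 8) × 30 + 9 = 459249.
Minute boundaries passed: 255; those not divisible by 10: 255 − 25 = 230; dropped labels = 2 × 230 = 460.
Actual frame index = 459249 − 460 = 458789.

458789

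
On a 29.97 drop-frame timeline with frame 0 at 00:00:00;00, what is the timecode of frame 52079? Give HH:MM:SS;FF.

Each 10-minute DF block holds 10 × 60 × 30 − 9 × 2 = 17982 frames. 52079 ÷ 17982 → 2 full blocks, remainder 16115.
Within the partial block the first minute is 1800 frames and each further minute 1798, so 8 further minute boundaries passed. Total skipped labels = 18 × 2 + 2 × 8 = 52.
Non-drop label index = 52079 + 52 = 52131; at 30 labels/s that is 00:28:57:21, i.e. DF 00:28:57;21.

00:28:57;21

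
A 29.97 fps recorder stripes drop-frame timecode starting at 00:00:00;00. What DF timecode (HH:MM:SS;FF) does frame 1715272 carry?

15:53:52;28

Ten DF minutes hold 17982 frames, so frame 1715272 lies in block 95 (frames 1708290–1726271) with 6982 frames into that block.
The block's first minute is 1800 frames and the rest 1798 each; 6982 frames reaches minute 3, so 95 × 18 + 3 × 2 = 1716 labels have been skipped so far.
Adding those back, label number 1715272 + 1716 = 1716988 at 30 labels/s is 57232 s + 28 f = 15 h 53 min 52 s frame 28, i.e. 15:53:52;28.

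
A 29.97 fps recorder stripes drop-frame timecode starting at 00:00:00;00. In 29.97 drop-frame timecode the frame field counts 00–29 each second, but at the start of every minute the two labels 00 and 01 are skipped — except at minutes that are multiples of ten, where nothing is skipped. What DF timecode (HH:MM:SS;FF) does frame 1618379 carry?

Each 10-minute DF block holds 10 × 60 × 30 − 9 × 2 = 17982 frames. 1618379 ÷ 17982 → 89 full blocks, remainder 17981.
Within the partial block the first minute is 1800 frames and each further minute 1798, so 9 further minute boundaries passed. Total skipped labels = 18 × 89 + 2 × 9 = 1620.
Non-drop label index = 1618379 + 1620 = 1619999; at 30 labels/s that is 14:59:59:29, i.e. DF 14:59:59;29.

14:59:59;29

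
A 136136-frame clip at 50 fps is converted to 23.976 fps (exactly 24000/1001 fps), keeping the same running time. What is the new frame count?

65280 frames

Target frames = source frames × (target rate / source rate) = 136136 × (24000/1001)/(50) = 136136 × 480/1001 = 65280.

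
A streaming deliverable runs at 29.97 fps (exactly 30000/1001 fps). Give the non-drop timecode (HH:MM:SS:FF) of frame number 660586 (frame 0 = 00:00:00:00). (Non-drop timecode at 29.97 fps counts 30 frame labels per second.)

06:06:59:16

660586 ÷ 30 = 22019 full seconds, remainder 16 frames.
22019 s = 6 h 6 min 59 s.
Timecode: 06:06:59:16.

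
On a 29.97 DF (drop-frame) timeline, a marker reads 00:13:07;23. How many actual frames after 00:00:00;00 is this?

23609

Complete 10-minute blocks: 1, each 17982 frames → 17982.
Remaining 3 whole minutes in the current block: 1800 + 2 × 1798 = 5396 frames.
Within the current minute: 7 × 30 + 23 − 2 = 231 (labels ;00/;01 skipped at this minute). Total = 17982 + 5396 + 231 = 23609.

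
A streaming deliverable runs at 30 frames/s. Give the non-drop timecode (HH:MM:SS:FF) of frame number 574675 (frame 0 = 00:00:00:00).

574675 ÷ 30 = 19155 full seconds, remainder 25 frames.
19155 s = 5 h 19 min 15 s.
Timecode: 05:19:15:25.

05:19:15:25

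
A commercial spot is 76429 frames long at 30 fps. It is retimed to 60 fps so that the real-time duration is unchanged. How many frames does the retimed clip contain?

152858 frames

Frames at target rate = 76429 × (60) / (30) = 152858.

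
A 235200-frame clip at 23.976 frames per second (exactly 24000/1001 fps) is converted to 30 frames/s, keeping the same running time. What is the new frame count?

294294 frames

Target frames = source frames × (target rate / source rate) = 235200 × (30)/(24000/1001) = 235200 × 1001/800 = 294294.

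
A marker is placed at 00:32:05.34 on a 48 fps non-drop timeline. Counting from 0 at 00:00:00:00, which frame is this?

Total seconds to the label: (0 × 3600 + 32 × 60 + 5) = 1925.
Frame index = 1925 × 48 + 34 = 92434.

92434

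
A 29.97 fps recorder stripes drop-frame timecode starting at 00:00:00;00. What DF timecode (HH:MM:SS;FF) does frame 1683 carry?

Ten DF minutes hold 17982 frames, so frame 1683 lies in block 0 (frames 0–17981) with 1683 frames into that block.
The block's first minute is 1800 frames and the rest 1798 each; 1683 frames reaches minute 0, so 0 × 18 + 0 × 2 = 0 labels have been skipped so far.
Adding those back, label number 1683 + 0 = 1683 at 30 labels/s is 56 s + 3 f = 0 h 0 min 56 s frame 3, i.e. 00:00:56;03.

00:00:56;03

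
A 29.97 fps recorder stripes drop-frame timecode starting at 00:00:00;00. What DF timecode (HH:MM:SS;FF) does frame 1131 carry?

00:00:37;21

Ten DF minutes hold 17982 frames, so frame 1131 lies in block 0 (frames 0–17981) with 1131 frames into that block.
The block's first minute is 1800 frames and the rest 1798 each; 1131 frames reaches minute 0, so 0 × 18 + 0 × 2 = 0 labels have been skipped so far.
Adding those back, label number 1131 + 0 = 1131 at 30 labels/s is 37 s + 21 f = 0 h 0 min 37 s frame 21, i.e. 00:00:37;21.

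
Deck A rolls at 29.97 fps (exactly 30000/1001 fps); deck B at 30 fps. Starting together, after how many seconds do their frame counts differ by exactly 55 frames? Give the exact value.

11011/6 seconds

The gap grows by |30 − 30000/1001| = 30/1001 frames per second.
Time for a 55-frame gap: 55 ÷ (30/1001) = 11011/6 s.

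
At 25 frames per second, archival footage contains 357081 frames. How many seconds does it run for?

Running time = 357081 / (25) = 14283.24 s.

14283.24 seconds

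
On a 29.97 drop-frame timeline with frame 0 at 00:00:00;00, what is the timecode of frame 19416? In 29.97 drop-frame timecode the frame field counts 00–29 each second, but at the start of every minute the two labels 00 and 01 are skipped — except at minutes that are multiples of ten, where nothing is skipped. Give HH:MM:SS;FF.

Each 10-minute DF block holds 10 × 60 × 30 − 9 × 2 = 17982 frames. 19416 ÷ 17982 → 1 full block, remainder 1434.
Within the partial block the first minute is 1800 frames and each further minute 1798, so 0 further minute boundaries passed. Total skipped labels = 18 × 1 + 2 × 0 = 18.
Non-drop label index = 19416 + 18 = 19434; at 30 labels/s that is 00:10:47:24, i.e. DF 00:10:47;24.

00:10:47;24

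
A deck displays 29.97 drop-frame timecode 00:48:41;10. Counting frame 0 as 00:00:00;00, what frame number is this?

87552

Complete 10-minute blocks: 4, each 17982 frames → 71928.
Remaining 8 whole minutes in the current block: 1800 + 7 × 1798 = 14386 frames.
Within the current minute: 41 × 30 + 10 − 2 = 1238 (labels ;00/;01 skipped at this minute). Total = 71928 + 14386 + 1238 = 87552.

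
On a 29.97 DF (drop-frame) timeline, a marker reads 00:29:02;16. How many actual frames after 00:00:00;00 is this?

52222

As if non-drop at 30 labels/s: (0 × 3600 + 29 × 60 + 2) × 30 + 16 = 52276.
Minute boundaries passed: 29; those not divisible by 10: 29 − 2 = 27; dropped labels = 2 × 27 = 54.
Actual frame index = 52276 − 54 = 52222.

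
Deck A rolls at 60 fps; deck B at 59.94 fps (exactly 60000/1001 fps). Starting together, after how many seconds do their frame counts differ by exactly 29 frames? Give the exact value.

The gap grows by |60000/1001 − 60| = 60/1001 frames per second.
Time for a 29-frame gap: 29 ÷ (60/1001) = 29029/60 s.

29029/60 seconds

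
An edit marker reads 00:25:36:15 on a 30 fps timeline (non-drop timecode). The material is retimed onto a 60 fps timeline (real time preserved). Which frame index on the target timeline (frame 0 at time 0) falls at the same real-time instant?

frame 92190

Source frame index: (0×3600 + 25×60 + 36) × 30 + 15 = 46095.
Real time: 46095 / (30) = 3073/2 s.
Target frame: (3073/2) × (60) = 92190.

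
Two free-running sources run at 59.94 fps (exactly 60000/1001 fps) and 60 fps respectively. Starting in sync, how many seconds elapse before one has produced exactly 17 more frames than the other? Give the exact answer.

The gap grows by |60 − 60000/1001| = 60/1001 frames per second.
Time for a 17-frame gap: 17 ÷ (60/1001) = 17017/60 s.

17017/60 seconds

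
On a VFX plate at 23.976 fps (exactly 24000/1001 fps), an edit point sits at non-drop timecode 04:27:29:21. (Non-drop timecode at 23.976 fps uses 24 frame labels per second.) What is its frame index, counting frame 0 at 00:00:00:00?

frame 385197

Total seconds to the label: (4 × 3600 + 27 × 60 + 29) = 16049.
Frame index = 16049 × 24 + 21 = 385197.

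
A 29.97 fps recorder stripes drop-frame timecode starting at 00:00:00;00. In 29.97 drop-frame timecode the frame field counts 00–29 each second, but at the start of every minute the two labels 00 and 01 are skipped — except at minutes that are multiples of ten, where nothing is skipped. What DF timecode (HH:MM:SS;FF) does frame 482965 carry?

04:28:34;29

Ten DF minutes hold 17982 frames, so frame 482965 lies in block 26 (frames 467532–485513) with 15433 frames into that block.
The block's first minute is 1800 frames and the rest 1798 each; 15433 frames reaches minute 8, so 26 × 18 + 8 × 2 = 484 labels have been skipped so far.
Adding those back, label number 482965 + 484 = 483449 at 30 labels/s is 16114 s + 29 f = 4 h 28 min 34 s frame 29, i.e. 04:28:34;29.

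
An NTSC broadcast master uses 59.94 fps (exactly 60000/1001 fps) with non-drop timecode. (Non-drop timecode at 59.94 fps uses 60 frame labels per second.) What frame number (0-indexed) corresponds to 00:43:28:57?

Total seconds to the label: (0 × 3600 + 43 × 60 + 28) = 2608.
Frame index = 2608 × 60 + 57 = 156537.

156537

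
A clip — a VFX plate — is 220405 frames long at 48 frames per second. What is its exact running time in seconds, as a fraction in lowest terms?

220405/48 seconds

Running time = 220405 ÷ (48) = 220405 × 1/48 = 220405/48 s.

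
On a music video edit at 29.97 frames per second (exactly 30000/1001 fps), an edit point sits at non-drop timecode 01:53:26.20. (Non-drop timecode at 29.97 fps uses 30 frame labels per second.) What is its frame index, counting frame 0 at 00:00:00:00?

Total seconds to the label: (1 × 3600 + 53 × 60 + 26) = 6806.
Frame index = 6806 × 30 + 20 = 204200.

204200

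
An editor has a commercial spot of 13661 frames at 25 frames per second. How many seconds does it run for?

546.44 seconds

Running time = 13661 / (25) = 546.44 s.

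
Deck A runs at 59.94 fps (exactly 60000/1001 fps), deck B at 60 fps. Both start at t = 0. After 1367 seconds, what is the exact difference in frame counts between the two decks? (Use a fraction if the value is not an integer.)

A emits 60000/1001 × 1367 = 82020000/1001 frames; B emits 60 × 1367 = 82020.
Difference = 82020/1001 frames (≈ 81.9381); B is ahead of A.

82020/1001 frames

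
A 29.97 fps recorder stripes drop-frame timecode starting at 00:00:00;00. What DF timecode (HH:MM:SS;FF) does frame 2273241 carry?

21:04:10;17

Each 10-minute DF block holds 10 × 60 × 30 − 9 × 2 = 17982 frames. 2273241 ÷ 17982 → 126 full blocks, remainder 7509.
Within the partial block the first minute is 1800 frames and each further minute 1798, so 4 further minute boundaries passed. Total skipped labels = 18 × 126 + 2 × 4 = 2276.
Non-drop label index = 2273241 + 2276 = 2275517; at 30 labels/s that is 21:04:10:17, i.e. DF 21:04:10;17.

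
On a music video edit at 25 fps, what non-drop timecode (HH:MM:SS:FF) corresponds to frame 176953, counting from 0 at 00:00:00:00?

01:57:58:03

176953 ÷ 25 = 7078 full seconds, remainder 3 frames.
7078 s = 1 h 57 min 58 s.
Timecode: 01:57:58:03.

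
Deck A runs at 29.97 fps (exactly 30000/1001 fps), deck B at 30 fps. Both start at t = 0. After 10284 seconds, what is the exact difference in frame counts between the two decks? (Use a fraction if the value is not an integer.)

308520/1001 frames

A emits 30000/1001 × 10284 = 308520000/1001 frames; B emits 30 × 10284 = 308520.
Difference = 308520/1001 frames (≈ 308.2118); B is ahead of A.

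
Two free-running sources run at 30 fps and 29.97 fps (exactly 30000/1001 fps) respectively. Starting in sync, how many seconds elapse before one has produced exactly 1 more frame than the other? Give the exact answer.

1001/30 seconds

The gap grows by |30000/1001 − 30| = 30/1001 frames per second.
Time for a 1-frame gap: 1 ÷ (30/1001) = 1001/30 s.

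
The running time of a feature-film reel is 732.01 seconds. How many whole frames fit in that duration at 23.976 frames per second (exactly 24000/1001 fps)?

Frames = 732.01 × 24000/1001 = 17568240/1001 ≈ 17550.6893.
Complete frames: 17550.

17550 frames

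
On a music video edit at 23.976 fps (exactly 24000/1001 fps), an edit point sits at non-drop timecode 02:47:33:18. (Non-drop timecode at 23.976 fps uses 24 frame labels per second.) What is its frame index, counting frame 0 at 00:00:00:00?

frame 241290

Total seconds to the label: (2 × 3600 + 47 × 60 + 33) = 10053.
Frame index = 10053 × 24 + 18 = 241290.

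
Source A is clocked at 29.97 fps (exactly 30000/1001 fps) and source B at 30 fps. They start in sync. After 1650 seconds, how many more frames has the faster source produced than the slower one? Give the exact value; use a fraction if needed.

A emits 30000/1001 × 1650 = 4500000/91 frames; B emits 30 × 1650 = 49500.
Difference = 4500/91 frames (≈ 49.4505); B is ahead of A.

4500/91 frames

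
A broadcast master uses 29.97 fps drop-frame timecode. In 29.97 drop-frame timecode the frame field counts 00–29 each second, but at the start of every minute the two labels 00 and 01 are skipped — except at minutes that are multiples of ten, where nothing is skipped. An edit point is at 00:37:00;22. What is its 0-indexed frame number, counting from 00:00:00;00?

Complete 10-minute blocks: 3, each 17982 frames → 53946.
Remaining 7 whole minutes in the current block: 1800 + 6 × 1798 = 12588 frames.
Within the current minute: 0 × 30 + 22 − 2 = 20 (labels ;00/;01 skipped at this minute). Total = 53946 + 12588 + 20 = 66554.

66554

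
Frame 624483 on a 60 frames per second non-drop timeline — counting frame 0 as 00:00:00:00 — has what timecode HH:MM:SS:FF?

02:53:28:03

624483 ÷ 60 = 10408 full seconds, remainder 3 frames.
10408 s = 2 h 53 min 28 s.
Timecode: 02:53:28:03.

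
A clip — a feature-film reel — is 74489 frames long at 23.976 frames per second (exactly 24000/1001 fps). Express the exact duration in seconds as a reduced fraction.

Running time = 74489 ÷ (24000/1001) = 74489 × 1001/24000 = 74563489/24000 s.

74563489/24000 seconds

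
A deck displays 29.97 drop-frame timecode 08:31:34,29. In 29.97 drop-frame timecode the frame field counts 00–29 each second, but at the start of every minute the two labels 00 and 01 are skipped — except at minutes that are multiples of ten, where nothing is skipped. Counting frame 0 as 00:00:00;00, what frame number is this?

919929

Complete 10-minute blocks: 51, each 17982 frames → 917082.
Remaining 1 whole minute in the current block: 1800 + 0 × 1798 = 1800 frames.
Within the current minute: 34 × 30 + 29 − 2 = 1047 (labels ;00/;01 skipped at this minute). Total = 917082 + 1800 + 1047 = 919929.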